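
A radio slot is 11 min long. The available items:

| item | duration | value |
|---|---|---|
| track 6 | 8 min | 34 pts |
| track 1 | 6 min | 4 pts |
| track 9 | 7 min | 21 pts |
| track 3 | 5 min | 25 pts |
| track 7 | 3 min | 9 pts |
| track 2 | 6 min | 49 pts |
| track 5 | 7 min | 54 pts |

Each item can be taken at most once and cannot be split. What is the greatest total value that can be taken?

74 pts

Check high-value combinations within 11 min:
- track 3+track 2: duration 5+6=11, value 25+49=74
- track 7+track 5: duration 3+7=10, value 9+54=63
- track 7+track 2: duration 3+6=9, value 9+49=58
- track 5: duration 7, value 54
- track 2: duration 6, value 49
Best: 74 pts.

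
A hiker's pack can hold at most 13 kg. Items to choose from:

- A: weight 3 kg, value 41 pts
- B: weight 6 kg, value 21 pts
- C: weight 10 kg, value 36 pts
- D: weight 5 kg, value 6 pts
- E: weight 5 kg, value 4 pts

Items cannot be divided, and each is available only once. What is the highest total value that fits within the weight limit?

77 pts

This is a 0/1 knapsack; check combinations near the capacity.
- A+C: weight 3+10=13, value 41+36=77
- A+B: weight 3+6=9, value 41+21=62
- A+D+E: weight 3+5+5=13, value 41+6+4=51
- A+D: weight 3+5=8, value 41+6=47
Best: 77 pts.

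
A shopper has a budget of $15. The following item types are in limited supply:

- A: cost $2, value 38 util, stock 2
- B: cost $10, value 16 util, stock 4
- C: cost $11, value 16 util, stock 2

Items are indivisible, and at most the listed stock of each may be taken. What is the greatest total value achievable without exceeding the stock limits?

92 util

Top feasible selections:
- 2×A + 1×B: cost 14, value 92
- 2×A + 1×C: cost 15, value 92
- 2×A: cost 4, value 76
- 1×A + 1×B: cost 12, value 54
Best: 92 util.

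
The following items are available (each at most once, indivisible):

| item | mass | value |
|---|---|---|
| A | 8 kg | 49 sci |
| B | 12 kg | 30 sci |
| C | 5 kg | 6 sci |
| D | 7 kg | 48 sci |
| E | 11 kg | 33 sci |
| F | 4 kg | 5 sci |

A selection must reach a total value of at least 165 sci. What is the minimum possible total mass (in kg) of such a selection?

Subsets with value ≥ 165, sorted by total mass:
- A+B+D+E+F: mass 42, value 165
- A+B+C+D+E: mass 43, value 166
- A+B+C+D+E+F: mass 47, value 171
Minimum mass: 42 kg.

42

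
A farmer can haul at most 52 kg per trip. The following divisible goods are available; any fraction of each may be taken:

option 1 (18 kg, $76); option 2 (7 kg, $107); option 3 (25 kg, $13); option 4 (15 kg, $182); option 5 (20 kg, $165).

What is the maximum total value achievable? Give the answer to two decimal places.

Take in order of value per unit:
- option 2 (107/7 per unit): all 7 → value 107, running total 107.00
- option 4 (182/15 per unit): all 15 → value 182, running total 289.00
- option 5 (165/20 per unit): all 20 → value 165, running total 454.00
- option 1 (76/18 per unit): 10 of 18 → value 10×76/18 = 42.2222, running total 496.22
Total 496.22.

496.22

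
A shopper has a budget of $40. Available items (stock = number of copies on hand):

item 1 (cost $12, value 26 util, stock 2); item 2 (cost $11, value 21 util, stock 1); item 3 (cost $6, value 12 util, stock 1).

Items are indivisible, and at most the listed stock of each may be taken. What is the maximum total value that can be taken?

Best selections within cost 40 and stock limits:
- 2×item 1 + 1×item 2: cost 35, value 73
- 2×item 1 + 1×item 3: cost 30, value 64
Best: 73 util.

73 util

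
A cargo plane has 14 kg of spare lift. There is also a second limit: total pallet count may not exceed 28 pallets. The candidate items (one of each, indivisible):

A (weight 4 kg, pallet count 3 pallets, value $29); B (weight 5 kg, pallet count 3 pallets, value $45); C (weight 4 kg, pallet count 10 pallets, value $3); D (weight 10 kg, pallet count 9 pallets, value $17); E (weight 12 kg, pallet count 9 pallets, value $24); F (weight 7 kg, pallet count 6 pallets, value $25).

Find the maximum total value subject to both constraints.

Feasible sets respecting both limits:
- A+B+C: weight 13, pallet count 16, value 77
- A+B: weight 9, pallet count 6, value 74
- B+F: weight 12, pallet count 9, value 70
Best: $77.

$77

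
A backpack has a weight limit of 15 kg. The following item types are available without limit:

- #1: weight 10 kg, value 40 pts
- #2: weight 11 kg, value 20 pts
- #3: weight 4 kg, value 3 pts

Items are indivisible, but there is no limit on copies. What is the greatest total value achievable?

Best value-per-unit is #1 at 40/10; filling with it alone gives 1×40 = 40.
Optimal mix: 1×#1 + 1×#3 → weight 14, value 43.

43 pts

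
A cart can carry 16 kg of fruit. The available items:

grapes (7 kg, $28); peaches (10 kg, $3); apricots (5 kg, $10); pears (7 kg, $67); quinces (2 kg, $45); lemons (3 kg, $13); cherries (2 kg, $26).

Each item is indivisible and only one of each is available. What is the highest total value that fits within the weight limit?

This is a 0/1 knapsack; check combinations near the capacity.
- pears+quinces+lemons+cherries: weight 7+2+3+2=14, value 67+45+13+26=151
- apricots+pears+quinces+cherries: weight 5+7+2+2=16, value 10+67+45+26=148
- grapes+pears+quinces: weight 7+7+2=16, value 28+67+45=140
Best: $151.

$151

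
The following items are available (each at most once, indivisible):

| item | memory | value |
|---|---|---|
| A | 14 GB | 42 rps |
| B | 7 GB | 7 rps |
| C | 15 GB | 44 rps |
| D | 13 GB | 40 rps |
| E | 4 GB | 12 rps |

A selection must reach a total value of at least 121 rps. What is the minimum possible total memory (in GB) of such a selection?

Subsets with value ≥ 121, sorted by total memory:
- A+C+D: memory 42, value 126
- A+C+D+E: memory 46, value 138
- A+B+C+D: memory 49, value 133
- A+B+C+D+E: memory 53, value 145
Minimum memory: 42 GB.

42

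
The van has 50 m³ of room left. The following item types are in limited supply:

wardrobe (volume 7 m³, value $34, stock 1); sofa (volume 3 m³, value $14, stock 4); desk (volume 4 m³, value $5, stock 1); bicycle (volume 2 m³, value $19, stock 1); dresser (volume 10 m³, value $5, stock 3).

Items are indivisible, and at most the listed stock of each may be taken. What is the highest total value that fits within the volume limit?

$124

Best selections within volume 50 and stock limits:
- 1×wardrobe + 4×sofa + 1×desk + 1×bicycle + 2×dresser: volume 45, value 124
- 1×wardrobe + 4×sofa + 1×desk + 1×bicycle + 1×dresser: volume 35, value 119
- 1×wardrobe + 4×sofa + 1×bicycle + 2×dresser: volume 41, value 119
Best: $124.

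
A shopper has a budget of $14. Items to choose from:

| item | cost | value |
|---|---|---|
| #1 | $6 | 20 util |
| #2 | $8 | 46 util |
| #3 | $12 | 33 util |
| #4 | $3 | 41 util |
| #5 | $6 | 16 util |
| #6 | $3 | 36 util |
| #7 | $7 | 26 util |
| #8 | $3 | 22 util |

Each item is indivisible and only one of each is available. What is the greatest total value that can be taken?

123 util

Check high-value combinations within $14:
- #2+#4+#6: cost 8+3+3=14, value 46+41+36=123
- #2+#4+#8: cost 8+3+3=14, value 46+41+22=109
- #2+#6+#8: cost 8+3+3=14, value 46+36+22=104
- #4+#6+#7: cost 3+3+7=13, value 41+36+26=103
Best: 123 util.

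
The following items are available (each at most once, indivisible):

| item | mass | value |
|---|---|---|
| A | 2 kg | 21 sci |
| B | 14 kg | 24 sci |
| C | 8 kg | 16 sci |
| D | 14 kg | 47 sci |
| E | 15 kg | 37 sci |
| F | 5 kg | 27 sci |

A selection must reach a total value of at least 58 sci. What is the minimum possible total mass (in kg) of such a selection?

Subsets with value ≥ 58, sorted by total mass:
- A+C+F: mass 15, value 64
- A+D: mass 16, value 68
Minimum mass: 15 kg.

15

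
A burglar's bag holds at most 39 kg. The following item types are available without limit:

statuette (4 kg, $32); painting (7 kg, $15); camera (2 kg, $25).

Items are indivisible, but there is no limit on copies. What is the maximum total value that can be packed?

$475

Best value-per-unit is camera at 25/2, and filling with it alone uses weight 19×2=38. No mix of the others beats 19×25 = 475.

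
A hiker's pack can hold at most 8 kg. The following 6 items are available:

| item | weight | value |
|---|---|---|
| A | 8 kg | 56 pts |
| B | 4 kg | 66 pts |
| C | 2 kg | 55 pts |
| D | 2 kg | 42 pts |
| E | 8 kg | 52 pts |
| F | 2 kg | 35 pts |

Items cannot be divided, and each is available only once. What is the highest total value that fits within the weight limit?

163 pts

Check high-value combinations within 8 kg:
- B+C+D: weight 4+2+2=8, value 66+55+42=163
- B+C+F: weight 4+2+2=8, value 66+55+35=156
- B+D+F: weight 4+2+2=8, value 66+42+35=143
Best: 163 pts.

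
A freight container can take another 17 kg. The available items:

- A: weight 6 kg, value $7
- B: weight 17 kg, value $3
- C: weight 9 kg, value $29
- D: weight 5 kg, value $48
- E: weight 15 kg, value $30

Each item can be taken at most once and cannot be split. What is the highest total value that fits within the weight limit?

Check high-value combinations within 17 kg:
- C+D: weight 9+5=14, value 29+48=77
- A+D: weight 6+5=11, value 7+48=55
- D: weight 5, value 48
Best: $77.

$77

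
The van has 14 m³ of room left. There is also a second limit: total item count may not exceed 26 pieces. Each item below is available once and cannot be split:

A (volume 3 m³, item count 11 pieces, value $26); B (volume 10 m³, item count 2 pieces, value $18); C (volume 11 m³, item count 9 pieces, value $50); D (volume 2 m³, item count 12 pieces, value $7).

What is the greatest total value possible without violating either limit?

Feasible sets respecting both limits:
- A+C: volume 14, item count 20, value 76
- C+D: volume 13, item count 21, value 57
- C: volume 11, item count 9, value 50
Best: $76.

$76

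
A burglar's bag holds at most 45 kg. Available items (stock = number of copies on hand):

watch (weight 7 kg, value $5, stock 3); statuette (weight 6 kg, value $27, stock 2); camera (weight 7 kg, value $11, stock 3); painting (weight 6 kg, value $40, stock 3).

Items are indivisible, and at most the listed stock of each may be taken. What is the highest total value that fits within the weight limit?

$196

Best selections within weight 45 and stock limits:
- 2×statuette + 2×camera + 3×painting: weight 44, value 196
- 1×watch + 2×statuette + 1×camera + 3×painting: weight 44, value 190
- 2×statuette + 1×camera + 3×painting: weight 37, value 185
Best: $196.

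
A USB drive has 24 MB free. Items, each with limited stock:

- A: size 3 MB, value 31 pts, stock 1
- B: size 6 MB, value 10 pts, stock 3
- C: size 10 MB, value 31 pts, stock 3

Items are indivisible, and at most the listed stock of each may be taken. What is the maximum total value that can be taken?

93 pts

Top feasible selections:
- 1×A + 2×C: size 23, value 93
- 1×A + 1×B + 1×C: size 19, value 72
- 1×A + 1×C: size 13, value 62
- 2×C: size 20, value 62
Best: 93 pts.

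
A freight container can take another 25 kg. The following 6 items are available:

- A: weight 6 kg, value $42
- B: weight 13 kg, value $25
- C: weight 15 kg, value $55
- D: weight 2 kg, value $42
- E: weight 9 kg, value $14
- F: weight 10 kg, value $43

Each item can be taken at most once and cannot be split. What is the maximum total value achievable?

This is a 0/1 knapsack; check combinations near the capacity.
- A+C+D: weight 6+15+2=23, value 42+55+42=139
- A+D+F: weight 6+2+10=18, value 42+42+43=127
- B+D+F: weight 13+2+10=25, value 25+42+43=110
- A+B+D: weight 6+13+2=21, value 42+25+42=109
- D+E+F: weight 2+9+10=21, value 42+14+43=99
Best: $139.

$139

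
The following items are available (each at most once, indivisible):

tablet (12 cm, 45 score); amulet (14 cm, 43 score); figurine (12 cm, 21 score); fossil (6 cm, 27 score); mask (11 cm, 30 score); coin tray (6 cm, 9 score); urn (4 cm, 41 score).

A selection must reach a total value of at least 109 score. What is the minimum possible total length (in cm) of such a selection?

22

Subsets with value ≥ 109, sorted by total length:
- tablet+fossil+urn: length 22, value 113
- amulet+fossil+urn: length 24, value 111
- tablet+mask+urn: length 27, value 116
- tablet+fossil+coin tray+urn: length 28, value 122
Minimum length: 22 cm.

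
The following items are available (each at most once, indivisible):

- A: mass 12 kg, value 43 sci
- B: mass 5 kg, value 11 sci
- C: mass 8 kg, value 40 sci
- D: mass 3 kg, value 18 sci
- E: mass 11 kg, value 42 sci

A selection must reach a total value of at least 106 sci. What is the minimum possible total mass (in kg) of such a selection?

Subsets with value ≥ 106, sorted by total mass:
- B+C+D+E: mass 27, value 111
- A+B+C+D: mass 28, value 112
Minimum mass: 27 kg.

27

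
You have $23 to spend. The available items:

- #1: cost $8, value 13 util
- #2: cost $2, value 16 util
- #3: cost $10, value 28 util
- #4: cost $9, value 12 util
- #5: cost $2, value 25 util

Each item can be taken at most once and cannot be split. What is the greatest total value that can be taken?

82 util

Check high-value combinations within $23:
- #1+#2+#3+#5: cost 8+2+10+2=22, value 13+16+28+25=82
- #2+#3+#4+#5: cost 2+10+9+2=23, value 16+28+12+25=81
- #2+#3+#5: cost 2+10+2=14, value 16+28+25=69
- #1+#3+#5: cost 8+10+2=20, value 13+28+25=66
- #1+#2+#4+#5: cost 8+2+9+2=21, value 13+16+12+25=66
Best: 82 util.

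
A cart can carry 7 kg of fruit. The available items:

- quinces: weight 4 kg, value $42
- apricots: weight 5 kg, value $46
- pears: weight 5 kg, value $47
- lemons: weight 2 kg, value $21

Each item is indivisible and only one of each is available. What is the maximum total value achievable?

This is a 0/1 knapsack; check combinations near the capacity.
- pears+lemons: weight 5+2=7, value 47+21=68
- apricots+lemons: weight 5+2=7, value 46+21=67
- quinces+lemons: weight 4+2=6, value 42+21=63
- pears: weight 5, value 47
Best: $68.

$68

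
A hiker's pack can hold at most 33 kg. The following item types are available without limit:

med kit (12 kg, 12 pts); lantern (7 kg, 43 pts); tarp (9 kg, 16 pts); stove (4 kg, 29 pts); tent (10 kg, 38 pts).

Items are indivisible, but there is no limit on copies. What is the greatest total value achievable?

232 pts

Best value-per-unit is stove at 29/4, and filling with it alone uses weight 8×4=32. No mix of the others beats 8×29 = 232.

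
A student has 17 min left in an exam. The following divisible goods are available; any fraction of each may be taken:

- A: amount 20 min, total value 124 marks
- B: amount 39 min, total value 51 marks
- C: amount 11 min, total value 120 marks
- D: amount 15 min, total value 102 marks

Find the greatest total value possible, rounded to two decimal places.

160.80

Take in order of value per unit:
- C (120/11 per unit): all 11 → value 120, running total 120.00
- D (102/15 per unit): 6 of 15 → value 6×102/15 = 40.8000, running total 160.80
Total 160.80.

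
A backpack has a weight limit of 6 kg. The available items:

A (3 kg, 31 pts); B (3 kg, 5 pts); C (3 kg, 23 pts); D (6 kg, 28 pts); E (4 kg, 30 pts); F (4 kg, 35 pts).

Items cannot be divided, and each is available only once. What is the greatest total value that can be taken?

54 pts

Check high-value combinations within 6 kg:
- A+C: weight 3+3=6, value 31+23=54
- A+B: weight 3+3=6, value 31+5=36
- F: weight 4, value 35
Best: 54 pts.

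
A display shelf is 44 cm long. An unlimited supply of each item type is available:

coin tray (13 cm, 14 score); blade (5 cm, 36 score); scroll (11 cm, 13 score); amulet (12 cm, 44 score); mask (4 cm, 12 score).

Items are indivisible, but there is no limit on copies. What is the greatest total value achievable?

Best value-per-unit is blade at 36/5; filling with it alone gives 8×36 = 288.
Optimal mix: 8×blade + 1×mask → length 44, value 300.

300 score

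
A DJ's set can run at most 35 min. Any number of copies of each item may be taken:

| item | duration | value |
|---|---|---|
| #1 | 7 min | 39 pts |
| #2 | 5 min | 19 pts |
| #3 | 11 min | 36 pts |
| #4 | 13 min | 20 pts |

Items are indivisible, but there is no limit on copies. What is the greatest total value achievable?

Best value-per-unit is #1 at 39/7, and filling with it alone uses duration 5×7=35. No mix of the others beats 5×39 = 195.

195 pts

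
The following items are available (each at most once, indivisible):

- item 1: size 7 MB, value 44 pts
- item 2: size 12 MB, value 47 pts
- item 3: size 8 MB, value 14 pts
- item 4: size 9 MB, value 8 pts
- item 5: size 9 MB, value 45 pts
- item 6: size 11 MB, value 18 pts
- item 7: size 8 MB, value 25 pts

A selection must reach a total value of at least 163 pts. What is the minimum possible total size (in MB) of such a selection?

44

Subsets with value ≥ 163, sorted by total size:
- item 1+item 2+item 3+item 5+item 7: size 44, value 175
- item 1+item 2+item 4+item 5+item 7: size 45, value 169
Minimum size: 44 MB.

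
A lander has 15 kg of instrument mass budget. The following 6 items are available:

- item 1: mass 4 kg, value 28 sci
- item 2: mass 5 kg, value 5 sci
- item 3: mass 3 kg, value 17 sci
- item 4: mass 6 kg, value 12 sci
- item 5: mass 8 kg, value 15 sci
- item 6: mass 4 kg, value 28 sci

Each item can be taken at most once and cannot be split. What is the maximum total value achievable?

This is a 0/1 knapsack; check combinations near the capacity.
- item 1+item 3+item 6: mass 4+3+4=11, value 28+17+28=73
- item 1+item 4+item 6: mass 4+6+4=14, value 28+12+28=68
- item 1+item 2+item 6: mass 4+5+4=13, value 28+5+28=61
Best: 73 sci.

73 sci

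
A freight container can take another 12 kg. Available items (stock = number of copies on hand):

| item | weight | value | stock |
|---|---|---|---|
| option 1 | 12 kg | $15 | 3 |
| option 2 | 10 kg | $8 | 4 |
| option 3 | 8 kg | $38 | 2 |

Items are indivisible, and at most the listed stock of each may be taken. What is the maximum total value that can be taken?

$38

Top feasible selections:
- 1×option 3: weight 8, value 38
- 1×option 1: weight 12, value 15
Best: $38.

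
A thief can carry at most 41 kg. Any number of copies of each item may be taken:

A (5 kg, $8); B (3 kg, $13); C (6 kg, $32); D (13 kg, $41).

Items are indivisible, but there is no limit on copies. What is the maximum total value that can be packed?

Best value-per-unit is C at 32/6; filling with it alone gives 6×32 = 192.
Optimal mix: 1×B + 6×C → weight 39, value 205.

$205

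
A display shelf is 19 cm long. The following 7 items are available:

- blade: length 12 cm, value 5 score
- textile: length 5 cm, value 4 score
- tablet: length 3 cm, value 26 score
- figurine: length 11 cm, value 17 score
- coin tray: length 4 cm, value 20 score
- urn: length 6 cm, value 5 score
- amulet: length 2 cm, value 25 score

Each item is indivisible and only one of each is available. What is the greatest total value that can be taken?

76 score

Check high-value combinations within 19 cm:
- tablet+coin tray+urn+amulet: length 3+4+6+2=15, value 26+20+5+25=76
- textile+tablet+coin tray+amulet: length 5+3+4+2=14, value 4+26+20+25=75
- tablet+coin tray+amulet: length 3+4+2=9, value 26+20+25=71
- tablet+figurine+amulet: length 3+11+2=16, value 26+17+25=68
Best: 76 score.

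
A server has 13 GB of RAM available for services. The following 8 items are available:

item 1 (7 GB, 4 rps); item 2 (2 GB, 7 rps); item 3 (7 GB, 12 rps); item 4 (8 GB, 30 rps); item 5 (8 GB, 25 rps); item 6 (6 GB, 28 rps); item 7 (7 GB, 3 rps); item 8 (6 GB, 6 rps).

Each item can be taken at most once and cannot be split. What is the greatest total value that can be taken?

This is a 0/1 knapsack; check combinations near the capacity.
- item 3+item 6: memory 7+6=13, value 12+28=40
- item 2+item 4: memory 2+8=10, value 7+30=37
- item 2+item 6: memory 2+6=8, value 7+28=35
- item 6+item 8: memory 6+6=12, value 28+6=34
- item 2+item 5: memory 2+8=10, value 7+25=32
Best: 40 rps.

40 rps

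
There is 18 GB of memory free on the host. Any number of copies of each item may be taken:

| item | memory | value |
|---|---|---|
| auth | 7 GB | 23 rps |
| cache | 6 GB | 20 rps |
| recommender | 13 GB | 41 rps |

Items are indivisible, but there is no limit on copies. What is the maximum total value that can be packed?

Best value-per-unit is cache at 20/6, and filling with it alone uses memory 3×6=18. No mix of the others beats 3×20 = 60.

60 rps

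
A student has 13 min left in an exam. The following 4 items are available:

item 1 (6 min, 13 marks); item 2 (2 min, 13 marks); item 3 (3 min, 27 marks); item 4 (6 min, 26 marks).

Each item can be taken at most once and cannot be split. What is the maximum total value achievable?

66 marks

Check high-value combinations within 13 min:
- item 2+item 3+item 4: time 2+3+6=11, value 13+27+26=66
- item 3+item 4: time 3+6=9, value 27+26=53
- item 1+item 2+item 3: time 6+2+3=11, value 13+13+27=53
- item 2+item 3: time 2+3=5, value 13+27=40
- item 1+item 3: time 6+3=9, value 13+27=40
Best: 66 marks.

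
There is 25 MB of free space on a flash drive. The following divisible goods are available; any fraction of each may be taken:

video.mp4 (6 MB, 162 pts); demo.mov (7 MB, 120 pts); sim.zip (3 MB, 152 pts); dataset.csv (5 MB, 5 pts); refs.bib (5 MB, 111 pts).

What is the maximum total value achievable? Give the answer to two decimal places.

Take in order of value per unit:
- sim.zip (152/3 per unit): all 3 → value 152, running total 152.00
- video.mp4 (162/6 per unit): all 6 → value 162, running total 314.00
- refs.bib (111/5 per unit): all 5 → value 111, running total 425.00
- demo.mov (120/7 per unit): all 7 → value 120, running total 545.00
- dataset.csv (5/5 per unit): 4 of 5 → value 4×5/5 = 4.0000, running total 549.00
Total 549.00.

549.00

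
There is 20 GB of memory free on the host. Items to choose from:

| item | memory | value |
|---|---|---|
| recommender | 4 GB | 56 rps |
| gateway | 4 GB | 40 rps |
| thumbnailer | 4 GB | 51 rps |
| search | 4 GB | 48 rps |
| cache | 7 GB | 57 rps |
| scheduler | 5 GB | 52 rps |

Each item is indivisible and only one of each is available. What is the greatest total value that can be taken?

Check high-value combinations within 20 GB:
- recommender+thumbnailer+cache+scheduler: memory 4+4+7+5=20, value 56+51+57+52=216
- recommender+search+cache+scheduler: memory 4+4+7+5=20, value 56+48+57+52=213
- recommender+thumbnailer+search+cache: memory 4+4+4+7=19, value 56+51+48+57=212
- thumbnailer+search+cache+scheduler: memory 4+4+7+5=20, value 51+48+57+52=208
Best: 216 rps.

216 rps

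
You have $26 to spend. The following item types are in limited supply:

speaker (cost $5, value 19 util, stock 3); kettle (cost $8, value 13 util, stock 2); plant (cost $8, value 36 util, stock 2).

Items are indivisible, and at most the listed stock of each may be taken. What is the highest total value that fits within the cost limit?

Top feasible selections:
- 2×speaker + 2×plant: cost 26, value 110
- 3×speaker + 1×plant: cost 23, value 93
- 1×speaker + 2×plant: cost 21, value 91
- 2×speaker + 1×kettle + 1×plant: cost 26, value 87
Best: 110 util.

110 util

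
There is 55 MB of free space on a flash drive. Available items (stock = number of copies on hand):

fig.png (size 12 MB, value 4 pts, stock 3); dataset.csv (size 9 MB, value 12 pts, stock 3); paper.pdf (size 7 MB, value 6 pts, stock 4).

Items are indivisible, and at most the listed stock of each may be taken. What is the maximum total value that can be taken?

Best selections within size 55 and stock limits:
- 3×dataset.csv + 4×paper.pdf: size 55, value 60
- 3×dataset.csv + 3×paper.pdf: size 48, value 54
- 1×fig.png + 3×dataset.csv + 2×paper.pdf: size 53, value 52
Best: 60 pts.

60 pts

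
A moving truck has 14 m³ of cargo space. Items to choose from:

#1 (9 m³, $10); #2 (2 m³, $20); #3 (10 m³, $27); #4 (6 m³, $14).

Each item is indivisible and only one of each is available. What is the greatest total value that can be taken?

$47

Check high-value combinations within 14 m³:
- #2+#3: volume 2+10=12, value 20+27=47
- #2+#4: volume 2+6=8, value 20+14=34
- #1+#2: volume 9+2=11, value 10+20=30
- #3: volume 10, value 27
- #2: volume 2, value 20
Best: $47.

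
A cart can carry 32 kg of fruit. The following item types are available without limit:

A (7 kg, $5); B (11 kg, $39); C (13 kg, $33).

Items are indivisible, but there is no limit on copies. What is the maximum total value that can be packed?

Best value-per-unit is B at 39/11; filling with it alone gives 2×39 = 78.
Optimal mix: 1×A + 2×B → weight 29, value 83.

$83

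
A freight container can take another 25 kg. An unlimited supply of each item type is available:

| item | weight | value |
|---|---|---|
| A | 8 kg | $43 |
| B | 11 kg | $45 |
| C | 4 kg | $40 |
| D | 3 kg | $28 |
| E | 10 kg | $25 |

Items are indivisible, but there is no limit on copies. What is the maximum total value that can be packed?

Best value-per-unit is C at 40/4; filling with it alone gives 6×40 = 240.
Optimal mix: 4×C + 3×D → weight 25, value 244.

$244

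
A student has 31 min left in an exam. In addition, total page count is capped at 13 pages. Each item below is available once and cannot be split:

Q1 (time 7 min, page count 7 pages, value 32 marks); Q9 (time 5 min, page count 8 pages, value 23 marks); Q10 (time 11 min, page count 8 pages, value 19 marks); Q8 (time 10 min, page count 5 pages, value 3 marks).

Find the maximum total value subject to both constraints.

35 marks

Feasible sets respecting both limits:
- Q1+Q8: time 17, page count 12, value 35
- Q1: time 7, page count 7, value 32
- Q9+Q8: time 15, page count 13, value 26
Best: 35 marks.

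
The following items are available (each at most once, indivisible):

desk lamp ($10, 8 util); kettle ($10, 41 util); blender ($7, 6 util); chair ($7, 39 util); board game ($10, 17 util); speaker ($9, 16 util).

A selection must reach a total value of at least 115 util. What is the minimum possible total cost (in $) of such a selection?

Subsets with value ≥ 115, sorted by total cost:
- kettle+blender+chair+board game+speaker: cost 43, value 119
- desk lamp+kettle+chair+board game+speaker: cost 46, value 121
- desk lamp+kettle+blender+chair+board game+speaker: cost 53, value 127
Minimum cost: 43 $.

43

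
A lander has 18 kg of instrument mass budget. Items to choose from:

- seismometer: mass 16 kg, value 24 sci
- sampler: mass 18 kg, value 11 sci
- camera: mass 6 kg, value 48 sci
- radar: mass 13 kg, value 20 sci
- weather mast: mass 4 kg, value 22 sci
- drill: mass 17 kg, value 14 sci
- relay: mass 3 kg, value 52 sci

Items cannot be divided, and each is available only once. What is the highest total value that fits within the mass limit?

Check high-value combinations within 18 kg:
- camera+weather mast+relay: mass 6+4+3=13, value 48+22+52=122
- camera+relay: mass 6+3=9, value 48+52=100
- weather mast+relay: mass 4+3=7, value 22+52=74
- radar+relay: mass 13+3=16, value 20+52=72
Best: 122 sci.

122 sci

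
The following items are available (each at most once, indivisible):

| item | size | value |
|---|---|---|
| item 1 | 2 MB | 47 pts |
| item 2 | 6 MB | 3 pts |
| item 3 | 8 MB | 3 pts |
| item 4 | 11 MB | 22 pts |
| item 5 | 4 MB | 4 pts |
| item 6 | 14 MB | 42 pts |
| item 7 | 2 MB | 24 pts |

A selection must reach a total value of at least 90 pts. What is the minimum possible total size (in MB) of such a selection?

15

Subsets with value ≥ 90, sorted by total size:
- item 1+item 4+item 7: size 15, value 93
- item 1+item 6+item 7: size 18, value 113
- item 1+item 4+item 5+item 7: size 19, value 97
Minimum size: 15 MB.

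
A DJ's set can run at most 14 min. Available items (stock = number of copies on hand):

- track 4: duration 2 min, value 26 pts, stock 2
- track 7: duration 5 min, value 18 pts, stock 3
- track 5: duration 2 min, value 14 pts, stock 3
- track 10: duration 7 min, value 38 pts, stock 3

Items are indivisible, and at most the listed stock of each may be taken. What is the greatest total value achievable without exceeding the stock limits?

Best selections within duration 14 and stock limits:
- 2×track 4 + 1×track 5 + 1×track 10: duration 13, value 104
- 2×track 4 + 1×track 7 + 2×track 5: duration 13, value 98
- 2×track 4 + 3×track 5: duration 10, value 94
Best: 104 pts.

104 pts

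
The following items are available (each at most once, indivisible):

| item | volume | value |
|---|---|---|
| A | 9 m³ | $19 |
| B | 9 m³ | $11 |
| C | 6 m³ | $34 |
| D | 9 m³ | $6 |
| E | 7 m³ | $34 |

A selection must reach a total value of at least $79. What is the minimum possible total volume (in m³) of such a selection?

Subsets with value ≥ 79, sorted by total volume:
- A+C+E: volume 22, value 87
- B+C+E: volume 22, value 79
- A+B+C+E: volume 31, value 98
- A+C+D+E: volume 31, value 93
Minimum volume: 22 m³.

22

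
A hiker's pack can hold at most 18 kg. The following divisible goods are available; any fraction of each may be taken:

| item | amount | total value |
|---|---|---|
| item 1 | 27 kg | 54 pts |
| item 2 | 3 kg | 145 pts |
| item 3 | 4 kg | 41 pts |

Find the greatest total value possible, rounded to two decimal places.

208.00

Take in order of value per unit:
- item 2 (145/3 per unit): all 3 → value 145, running total 145.00
- item 3 (41/4 per unit): all 4 → value 41, running total 186.00
- item 1 (54/27 per unit): 11 of 27 → value 11×54/27 = 22.0000, running total 208.00
Total 208.00.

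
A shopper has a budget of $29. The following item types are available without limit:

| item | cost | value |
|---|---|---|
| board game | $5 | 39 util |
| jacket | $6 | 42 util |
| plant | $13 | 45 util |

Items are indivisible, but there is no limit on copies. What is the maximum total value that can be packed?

207 util

Best value-per-unit is board game at 39/5; filling with it alone gives 5×39 = 195.
Optimal mix: 1×board game + 4×jacket → cost 29, value 207.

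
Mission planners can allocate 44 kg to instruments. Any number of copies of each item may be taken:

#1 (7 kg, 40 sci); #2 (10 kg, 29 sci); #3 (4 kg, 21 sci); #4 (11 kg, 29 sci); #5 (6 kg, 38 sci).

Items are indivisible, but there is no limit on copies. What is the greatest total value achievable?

Best value-per-unit is #5 at 38/6; filling with it alone gives 7×38 = 266.
Optimal mix: 2×#1 + 5×#5 → mass 44, value 270.

270 sci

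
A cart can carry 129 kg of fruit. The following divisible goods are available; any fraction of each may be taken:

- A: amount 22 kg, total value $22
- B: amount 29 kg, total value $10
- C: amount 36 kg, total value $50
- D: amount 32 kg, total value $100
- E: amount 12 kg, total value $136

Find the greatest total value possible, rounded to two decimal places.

317.31

Take in order of value per unit:
- E (136/12 per unit): all 12 → value 136, running total 136.00
- D (100/32 per unit): all 32 → value 100, running total 236.00
- C (50/36 per unit): all 36 → value 50, running total 286.00
- A (22/22 per unit): all 22 → value 22, running total 308.00
- B (10/29 per unit): 27 of 29 → value 27×10/29 = 9.3103, running total 317.31
Total 317.31.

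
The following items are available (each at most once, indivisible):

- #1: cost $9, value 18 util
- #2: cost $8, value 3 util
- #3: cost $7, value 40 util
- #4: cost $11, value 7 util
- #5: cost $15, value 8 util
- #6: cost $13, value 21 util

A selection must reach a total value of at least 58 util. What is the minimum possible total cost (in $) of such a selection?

16

Subsets with value ≥ 58, sorted by total cost:
- #1+#3: cost 16, value 58
- #3+#6: cost 20, value 61
- #1+#2+#3: cost 24, value 61
- #1+#3+#4: cost 27, value 65
Minimum cost: 16 $.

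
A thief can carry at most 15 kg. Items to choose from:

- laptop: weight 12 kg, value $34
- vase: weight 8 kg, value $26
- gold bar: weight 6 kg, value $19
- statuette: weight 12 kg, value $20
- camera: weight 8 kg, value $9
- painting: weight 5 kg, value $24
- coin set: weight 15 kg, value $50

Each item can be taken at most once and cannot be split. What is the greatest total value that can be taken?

Check high-value combinations within 15 kg:
- vase+painting: weight 8+5=13, value 26+24=50
- coin set: weight 15, value 50
- vase+gold bar: weight 8+6=14, value 26+19=45
- gold bar+painting: weight 6+5=11, value 19+24=43
- laptop: weight 12, value 34
Best: $50.

$50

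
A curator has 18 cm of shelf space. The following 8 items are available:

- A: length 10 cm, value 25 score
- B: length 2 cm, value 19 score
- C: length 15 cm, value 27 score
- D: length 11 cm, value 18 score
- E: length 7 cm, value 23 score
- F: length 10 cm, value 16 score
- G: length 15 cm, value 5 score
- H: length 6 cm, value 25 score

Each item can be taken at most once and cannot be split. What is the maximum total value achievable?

69 score

Check high-value combinations within 18 cm:
- A+B+H: length 10+2+6=18, value 25+19+25=69
- B+E+H: length 2+7+6=15, value 19+23+25=67
- B+F+H: length 2+10+6=18, value 19+16+25=60
- A+H: length 10+6=16, value 25+25=50
- E+H: length 7+6=13, value 23+25=48
Best: 69 score.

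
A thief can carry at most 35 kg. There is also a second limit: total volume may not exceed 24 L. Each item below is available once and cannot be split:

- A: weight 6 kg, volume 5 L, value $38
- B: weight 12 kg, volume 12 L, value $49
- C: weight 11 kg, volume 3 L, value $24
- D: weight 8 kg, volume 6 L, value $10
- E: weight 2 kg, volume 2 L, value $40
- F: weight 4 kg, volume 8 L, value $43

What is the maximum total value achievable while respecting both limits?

Feasible sets respecting both limits:
- A+C+D+E+F: weight 31, volume 24, value 155
- A+B+C+E: weight 31, volume 22, value 151
- A+C+E+F: weight 23, volume 18, value 145
Best: $155.

$155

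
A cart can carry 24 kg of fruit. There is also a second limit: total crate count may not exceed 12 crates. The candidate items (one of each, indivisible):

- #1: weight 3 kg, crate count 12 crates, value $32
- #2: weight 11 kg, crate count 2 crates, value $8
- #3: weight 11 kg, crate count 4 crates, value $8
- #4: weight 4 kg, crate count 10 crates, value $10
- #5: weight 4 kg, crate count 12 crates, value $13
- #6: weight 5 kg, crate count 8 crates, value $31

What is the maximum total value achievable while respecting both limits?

$39

Feasible sets respecting both limits:
- #2+#6: weight 16, crate count 10, value 39
- #3+#6: weight 16, crate count 12, value 39
- #1: weight 3, crate count 12, value 32
- #6: weight 5, crate count 8, value 31
Best: $39.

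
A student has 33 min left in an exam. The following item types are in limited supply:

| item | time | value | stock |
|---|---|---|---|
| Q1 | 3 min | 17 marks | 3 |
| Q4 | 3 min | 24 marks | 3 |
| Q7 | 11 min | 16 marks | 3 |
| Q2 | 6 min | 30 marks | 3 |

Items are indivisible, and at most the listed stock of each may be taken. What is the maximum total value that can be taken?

Top feasible selections:
- 2×Q1 + 3×Q4 + 3×Q2: time 33, value 196
- 3×Q1 + 2×Q4 + 3×Q2: time 33, value 189
Best: 196 marks.

196 marks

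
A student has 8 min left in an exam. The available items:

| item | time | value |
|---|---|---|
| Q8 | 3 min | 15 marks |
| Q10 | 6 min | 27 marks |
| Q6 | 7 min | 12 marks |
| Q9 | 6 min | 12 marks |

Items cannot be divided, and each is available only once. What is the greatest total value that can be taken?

27 marks

Check high-value combinations within 8 min:
- Q10: time 6, value 27
- Q8: time 3, value 15
- Q9: time 6, value 12
Best: 27 marks.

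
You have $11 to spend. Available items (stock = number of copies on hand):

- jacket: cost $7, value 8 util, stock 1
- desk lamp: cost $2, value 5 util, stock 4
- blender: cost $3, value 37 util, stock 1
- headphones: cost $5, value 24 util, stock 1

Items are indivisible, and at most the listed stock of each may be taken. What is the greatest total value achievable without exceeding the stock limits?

Best selections within cost 11 and stock limits:
- 1×desk lamp + 1×blender + 1×headphones: cost 10, value 66
- 1×blender + 1×headphones: cost 8, value 61
Best: 66 util.

66 util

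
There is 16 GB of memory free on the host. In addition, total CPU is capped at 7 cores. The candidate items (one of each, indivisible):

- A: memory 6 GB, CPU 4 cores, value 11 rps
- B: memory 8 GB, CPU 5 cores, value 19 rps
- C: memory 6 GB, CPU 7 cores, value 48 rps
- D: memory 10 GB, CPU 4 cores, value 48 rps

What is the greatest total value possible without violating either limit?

Feasible sets respecting both limits:
- C: memory 6, CPU 7, value 48
- D: memory 10, CPU 4, value 48
- B: memory 8, CPU 5, value 19
- A: memory 6, CPU 4, value 11
Best: 48 rps.

48 rps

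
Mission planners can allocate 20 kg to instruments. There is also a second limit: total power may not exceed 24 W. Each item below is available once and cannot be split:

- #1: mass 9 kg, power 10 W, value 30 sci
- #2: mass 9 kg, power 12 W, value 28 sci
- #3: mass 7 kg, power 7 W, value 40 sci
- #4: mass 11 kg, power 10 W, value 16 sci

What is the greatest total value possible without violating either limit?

Feasible sets respecting both limits:
- #1+#3: mass 16, power 17, value 70
- #2+#3: mass 16, power 19, value 68
- #1+#2: mass 18, power 22, value 58
- #3+#4: mass 18, power 17, value 56
Best: 70 sci.

70 sci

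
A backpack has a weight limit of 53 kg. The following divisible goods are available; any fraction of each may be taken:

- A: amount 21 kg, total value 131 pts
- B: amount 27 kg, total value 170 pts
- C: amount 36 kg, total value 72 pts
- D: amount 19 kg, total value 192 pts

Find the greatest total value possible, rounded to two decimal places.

Take in order of value per unit:
- D (192/19 per unit): all 19 → value 192, running total 192.00
- B (170/27 per unit): all 27 → value 170, running total 362.00
- A (131/21 per unit): 7 of 21 → value 7×131/21 = 43.6667, running total 405.67
Total 405.67.

405.67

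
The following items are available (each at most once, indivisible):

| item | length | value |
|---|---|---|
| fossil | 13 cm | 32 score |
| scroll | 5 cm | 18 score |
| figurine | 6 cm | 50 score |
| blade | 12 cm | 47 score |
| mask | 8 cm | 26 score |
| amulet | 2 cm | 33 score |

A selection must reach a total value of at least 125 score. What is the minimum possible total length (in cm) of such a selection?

20

Subsets with value ≥ 125, sorted by total length:
- figurine+blade+amulet: length 20, value 130
- scroll+figurine+mask+amulet: length 21, value 127
- scroll+figurine+blade+amulet: length 25, value 148
- fossil+scroll+figurine+amulet: length 26, value 133
Minimum length: 20 cm.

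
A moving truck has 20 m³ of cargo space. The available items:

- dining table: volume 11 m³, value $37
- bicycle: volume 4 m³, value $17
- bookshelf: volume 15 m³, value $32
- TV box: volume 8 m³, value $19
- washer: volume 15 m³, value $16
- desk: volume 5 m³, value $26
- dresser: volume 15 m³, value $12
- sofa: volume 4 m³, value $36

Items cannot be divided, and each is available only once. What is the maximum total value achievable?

$99

Check high-value combinations within 20 m³:
- dining table+desk+sofa: volume 11+5+4=20, value 37+26+36=99
- dining table+bicycle+sofa: volume 11+4+4=19, value 37+17+36=90
- TV box+desk+sofa: volume 8+5+4=17, value 19+26+36=81
- dining table+bicycle+desk: volume 11+4+5=20, value 37+17+26=80
Best: $99.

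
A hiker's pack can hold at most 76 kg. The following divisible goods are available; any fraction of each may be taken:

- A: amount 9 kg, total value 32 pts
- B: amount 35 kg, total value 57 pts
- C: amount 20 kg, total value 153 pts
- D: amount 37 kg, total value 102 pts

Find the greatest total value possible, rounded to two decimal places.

Take in order of value per unit:
- C (153/20 per unit): all 20 → value 153, running total 153.00
- A (32/9 per unit): all 9 → value 32, running total 185.00
- D (102/37 per unit): all 37 → value 102, running total 287.00
- B (57/35 per unit): 10 of 35 → value 10×57/35 = 16.2857, running total 303.29
Total 303.29.

303.29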